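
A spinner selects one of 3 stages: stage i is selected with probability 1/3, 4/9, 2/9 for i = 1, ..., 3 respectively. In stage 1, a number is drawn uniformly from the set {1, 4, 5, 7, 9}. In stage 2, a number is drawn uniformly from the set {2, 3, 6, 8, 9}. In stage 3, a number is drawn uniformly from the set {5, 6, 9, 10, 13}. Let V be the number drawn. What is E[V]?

E[V | stage 1] = (1+4+5+7+9)/5 = 26/5.
E[V | stage 2] = (2+3+6+8+9)/5 = 28/5.
E[V | stage 3] = (5+6+9+10+13)/5 = 43/5.
By the law of total expectation,
E[V] = (1/3)·(26/5) + (4/9)·(28/5) + (2/9)·(43/5) = 92/15.

92/15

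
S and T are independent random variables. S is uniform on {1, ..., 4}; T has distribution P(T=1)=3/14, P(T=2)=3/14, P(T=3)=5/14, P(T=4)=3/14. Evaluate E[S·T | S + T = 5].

36/7

P(S + T = 5) = 1/4.
Summing ST·P(x,y) over outcomes with S + T = 5 gives 9/7.
E[S·T | S + T = 5] = (9/7) / (1/4) = 36/7.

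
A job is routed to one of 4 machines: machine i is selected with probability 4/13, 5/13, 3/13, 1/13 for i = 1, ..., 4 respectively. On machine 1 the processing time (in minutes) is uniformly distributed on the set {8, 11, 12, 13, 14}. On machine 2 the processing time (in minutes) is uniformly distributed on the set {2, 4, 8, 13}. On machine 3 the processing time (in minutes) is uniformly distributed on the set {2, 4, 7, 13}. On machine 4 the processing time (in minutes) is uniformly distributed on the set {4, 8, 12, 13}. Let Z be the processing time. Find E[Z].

E[Z | machine 1] = (8+11+12+13+14)/5 = 58/5.
E[Z | machine 2] = (2+4+8+13)/4 = 27/4.
E[Z | machine 3] = (2+4+7+13)/4 = 13/2.
E[Z | machine 4] = (4+8+12+13)/4 = 37/4.
E[Z] = (4/13)·(58/5) + (5/13)·(27/4) + (3/13)·(13/2) + (1/13)·(37/4) = 1089/130.

1089/130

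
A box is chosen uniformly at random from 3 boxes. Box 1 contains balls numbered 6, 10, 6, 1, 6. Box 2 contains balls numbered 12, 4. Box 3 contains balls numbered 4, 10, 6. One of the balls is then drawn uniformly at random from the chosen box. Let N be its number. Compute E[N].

E[N | box 1] = (6+10+6+1+6)/5 = 29/5.
E[N | box 2] = (12+4)/2 = 8.
E[N | box 3] = (4+10+6)/3 = 20/3.
E[N] = (1/3)·(29/5) + (1/3)·(8) + (1/3)·(20/3) = 307/45.

307/45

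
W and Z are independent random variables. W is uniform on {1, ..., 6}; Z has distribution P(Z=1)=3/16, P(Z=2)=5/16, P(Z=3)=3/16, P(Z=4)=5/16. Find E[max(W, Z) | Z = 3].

4

P(Z = 3) = 3/16.
Summing max(W,Z)·P(x,y) over outcomes with Z = 3 gives 3/4.
E[max(W, Z) | Z = 3] = (3/4) / (3/16) = 4.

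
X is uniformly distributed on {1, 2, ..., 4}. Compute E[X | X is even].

3

Given X is even, X is equally likely to be any of {2, 4}.
E[X | X is even] = (2 + 4) / 2 = 3.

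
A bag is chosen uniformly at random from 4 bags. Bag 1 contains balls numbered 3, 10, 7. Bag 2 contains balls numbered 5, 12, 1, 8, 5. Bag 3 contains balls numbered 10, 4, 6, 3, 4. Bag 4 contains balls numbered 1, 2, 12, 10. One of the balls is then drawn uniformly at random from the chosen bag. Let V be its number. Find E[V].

E[V | bag 1] = (3+10+7)/3 = 20/3.
E[V | bag 2] = (5+12+1+8+5)/5 = 31/5.
E[V | bag 3] = (10+4+6+3+4)/5 = 27/5.
E[V | bag 4] = (1+2+12+10)/4 = 25/4.
E[V] = (1/4)·(20/3) + (1/4)·(31/5) + (1/4)·(27/5) + (1/4)·(25/4) = 1471/240.

1471/240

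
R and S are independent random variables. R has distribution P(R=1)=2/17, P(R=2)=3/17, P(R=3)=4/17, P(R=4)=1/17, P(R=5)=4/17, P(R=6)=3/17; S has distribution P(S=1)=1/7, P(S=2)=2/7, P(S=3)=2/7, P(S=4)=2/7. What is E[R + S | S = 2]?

P(S = 2) = 2/7.
Summing (R+S)·P(x,y) over outcomes with S = 2 gives 192/119.
E[R + S | S = 2] = (192/119) / (2/7) = 96/17.

96/17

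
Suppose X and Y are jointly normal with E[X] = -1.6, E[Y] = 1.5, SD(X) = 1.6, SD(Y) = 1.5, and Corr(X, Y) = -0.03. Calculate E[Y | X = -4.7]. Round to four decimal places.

For a bivariate normal, E[Y | X=x] = μ_Y + ρ·(σ_Y/σ_X)·(x − μ_X).
E[Y | X=-4.7] = 1.5 + (-0.03)·(1.5/1.6)·(-4.7 − (-1.6)) = 1.5 + (-0.028125)·(-3.1) = 1.5872.

1.5872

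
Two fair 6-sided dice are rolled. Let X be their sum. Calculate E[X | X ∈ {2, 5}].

22/5

P(X ∈ {2, 5}) = 5/36.
Σ over the event: 2·1/36 + 5·1/9 = 11/18.
E[X | X ∈ {2, 5}] = (11/18) / (5/36) = 22/5.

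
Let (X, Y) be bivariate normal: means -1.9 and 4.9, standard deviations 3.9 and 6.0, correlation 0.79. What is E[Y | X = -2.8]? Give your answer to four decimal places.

3.8062

The regression of Y on X has slope ρ·σ_Y/σ_X and passes through (μ_X, μ_Y).
E[Y | X=-2.8] = 4.9 + (0.79)·(6.0/3.9)·(-2.8 − (-1.9)) = 4.9 + (1.21538)·(-0.9) = 3.8062.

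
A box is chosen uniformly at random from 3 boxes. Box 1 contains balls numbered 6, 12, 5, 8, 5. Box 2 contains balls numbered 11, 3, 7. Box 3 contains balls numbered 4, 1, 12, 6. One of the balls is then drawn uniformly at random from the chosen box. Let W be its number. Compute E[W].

E[W | box 1] = (6+12+5+8+5)/5 = 36/5.
E[W | box 2] = (11+3+7)/3 = 7.
E[W | box 3] = (4+1+12+6)/4 = 23/4.
By the law of total expectation,
E[W] = (1/3)·(36/5) + (1/3)·(7) + (1/3)·(23/4) = 133/20.

133/20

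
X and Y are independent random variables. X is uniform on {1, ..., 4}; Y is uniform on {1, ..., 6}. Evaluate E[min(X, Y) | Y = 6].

Outcomes with Y = 6: (1,6), (2,6), (3,6), (4,6), each with probability 1/24.
E[min(X, Y) | Y = 6] = (1 + 2 + 3 + 4) / 4 = 5/2.

5/2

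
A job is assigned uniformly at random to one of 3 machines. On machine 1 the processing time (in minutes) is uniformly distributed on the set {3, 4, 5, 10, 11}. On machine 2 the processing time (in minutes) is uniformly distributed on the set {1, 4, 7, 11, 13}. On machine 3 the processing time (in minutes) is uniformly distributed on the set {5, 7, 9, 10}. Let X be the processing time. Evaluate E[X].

E[X | machine 1] = (3+4+5+10+11)/5 = 33/5.
E[X | machine 2] = (1+4+7+11+13)/5 = 36/5.
E[X | machine 3] = (5+7+9+10)/4 = 31/4.
E[X] = (1/3)·(33/5) + (1/3)·(36/5) + (1/3)·(31/4) = 431/60.

431/60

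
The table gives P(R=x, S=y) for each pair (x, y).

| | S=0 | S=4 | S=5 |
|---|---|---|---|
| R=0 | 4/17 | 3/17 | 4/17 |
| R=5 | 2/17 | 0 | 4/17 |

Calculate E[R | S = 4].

0

P(S = 4) = 3/17.
Summing R·P(R=x,S=y) over the conditioning event gives 0.
E[R | S = 4] = (0) / (3/17) = 0.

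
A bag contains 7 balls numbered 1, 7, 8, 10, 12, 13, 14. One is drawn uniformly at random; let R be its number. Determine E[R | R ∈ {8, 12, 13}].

P(R ∈ {8, 12, 13}) = 3/7.
Σ over the event: 8·1/7 + 12·1/7 + 13·1/7 = 33/7.
E[R | R ∈ {8, 12, 13}] = (33/7) / (3/7) = 11.

11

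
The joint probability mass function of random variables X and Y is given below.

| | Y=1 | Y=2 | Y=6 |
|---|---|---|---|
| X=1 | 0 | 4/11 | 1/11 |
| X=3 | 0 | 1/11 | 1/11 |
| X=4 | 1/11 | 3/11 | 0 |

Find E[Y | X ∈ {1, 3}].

P(X ∈ {1, 3}) = 7/11.
Σ Y·P over the event = 2·(4/11) + 6·(1/11) + 2·(1/11) + 6·(1/11) = 2.
E[Y | X ∈ {1, 3}] = (2) / (7/11) = 22/7.

22/7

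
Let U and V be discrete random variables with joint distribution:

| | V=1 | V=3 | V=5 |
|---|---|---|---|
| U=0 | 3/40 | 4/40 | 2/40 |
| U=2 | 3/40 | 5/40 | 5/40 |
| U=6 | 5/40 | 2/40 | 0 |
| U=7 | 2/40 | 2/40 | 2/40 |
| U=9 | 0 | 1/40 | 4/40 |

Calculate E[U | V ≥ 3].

35/9

P(V ≥ 3) = 27/40.
Summing U·P(U=x,V=y) over the conditioning event gives 21/8.
E[U | V ≥ 3] = (21/8) / (27/40) = 35/9.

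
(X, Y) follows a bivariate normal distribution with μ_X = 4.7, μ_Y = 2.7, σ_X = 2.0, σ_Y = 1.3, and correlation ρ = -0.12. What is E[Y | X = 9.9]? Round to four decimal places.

The regression of Y on X has slope ρ·σ_Y/σ_X and passes through (μ_X, μ_Y).
E[Y | X=9.9] = 2.7 + (-0.12)·(1.3/2.0)·(9.9 − (4.7)) = 2.7 + (-0.078)·(5.2) = 2.2944.

2.2944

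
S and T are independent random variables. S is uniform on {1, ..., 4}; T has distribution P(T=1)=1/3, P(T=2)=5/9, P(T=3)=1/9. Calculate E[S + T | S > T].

P(S > T) = 5/9.
Summing (S+T)·P(x,y) over outcomes with S > T gives 49/18.
E[S + T | S > T] = (49/18) / (5/9) = 49/10.

49/10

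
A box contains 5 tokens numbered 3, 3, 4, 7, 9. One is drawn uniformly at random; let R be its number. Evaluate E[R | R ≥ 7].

8

P(R ≥ 7) = 2/5.
Σ over the event: 7·1/5 + 9·1/5 = 16/5.
E[R | R ≥ 7] = (16/5) / (2/5) = 8.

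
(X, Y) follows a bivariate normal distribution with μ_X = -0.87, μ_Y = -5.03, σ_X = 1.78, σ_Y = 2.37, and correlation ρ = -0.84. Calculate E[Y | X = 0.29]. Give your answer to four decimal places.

The regression of Y on X has slope ρ·σ_Y/σ_X and passes through (μ_X, μ_Y).
E[Y | X=0.29] = -5.03 + (-0.84)·(2.37/1.78)·(0.29 − (-0.87)) = -5.03 + (-1.11843)·(1.16) = -6.3274.

-6.3274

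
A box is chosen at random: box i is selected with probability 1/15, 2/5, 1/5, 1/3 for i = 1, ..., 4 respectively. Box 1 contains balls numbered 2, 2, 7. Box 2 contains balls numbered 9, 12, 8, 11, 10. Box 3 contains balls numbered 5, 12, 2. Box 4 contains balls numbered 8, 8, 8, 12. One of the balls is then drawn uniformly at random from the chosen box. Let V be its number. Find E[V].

E[V | box 1] = (2+2+7)/3 = 11/3.
E[V | box 2] = (9+12+8+11+10)/5 = 10.
E[V | box 3] = (5+12+2)/3 = 19/3.
E[V | box 4] = (8+8+8+12)/4 = 9.
E[V] = (1/15)·(11/3) + (2/5)·(10) + (1/5)·(19/3) + (1/3)·(9) = 383/45.

383/45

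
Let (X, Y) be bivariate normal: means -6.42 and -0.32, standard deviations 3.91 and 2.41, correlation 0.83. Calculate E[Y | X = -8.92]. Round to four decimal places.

E[Y | X=x] = μ_Y + ρ(σ_Y/σ_X)(x − μ_X) for jointly normal variables.
E[Y | X=-8.92] = -0.32 + (0.83)·(2.41/3.91)·(-8.92 − (-6.42)) = -0.32 + (0.51159)·(-2.5) = -1.5990.

-1.5990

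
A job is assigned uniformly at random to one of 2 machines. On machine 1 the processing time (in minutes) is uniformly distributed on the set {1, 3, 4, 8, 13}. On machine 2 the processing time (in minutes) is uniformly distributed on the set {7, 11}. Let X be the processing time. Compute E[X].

37/5

E[X | machine 1] = (1+3+4+8+13)/5 = 29/5.
E[X | machine 2] = (7+11)/2 = 9.
E[X] = (1/2)·(29/5) + (1/2)·(9) = 37/5.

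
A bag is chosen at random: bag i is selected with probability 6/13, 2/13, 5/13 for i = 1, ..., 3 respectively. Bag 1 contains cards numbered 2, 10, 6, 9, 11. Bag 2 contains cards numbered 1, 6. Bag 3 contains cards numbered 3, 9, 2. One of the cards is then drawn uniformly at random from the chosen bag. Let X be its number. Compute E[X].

1139/195

E[X | bag 1] = (2+10+6+9+11)/5 = 38/5.
E[X | bag 2] = (1+6)/2 = 7/2.
E[X | bag 3] = (3+9+2)/3 = 14/3.
By the law of total expectation,
E[X] = (6/13)·(38/5) + (2/13)·(7/2) + (5/13)·(14/3) = 1139/195.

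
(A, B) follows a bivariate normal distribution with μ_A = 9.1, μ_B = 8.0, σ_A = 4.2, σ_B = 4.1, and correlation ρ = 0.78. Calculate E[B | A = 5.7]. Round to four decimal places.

5.4111

E[B | A=x] = μ_B + ρ(σ_B/σ_A)(x − μ_A) for jointly normal variables.
E[B | A=5.7] = 8.0 + (0.78)·(4.1/4.2)·(5.7 − (9.1)) = 8.0 + (0.76143)·(-3.4) = 5.4111.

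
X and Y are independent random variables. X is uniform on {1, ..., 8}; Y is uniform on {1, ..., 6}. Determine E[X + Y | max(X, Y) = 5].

P(max(X, Y) = 5) = 3/16.
Summing (X+Y)·P(x,y) over outcomes with max(X, Y) = 5 gives 35/24.
E[X + Y | max(X, Y) = 5] = (35/24) / (3/16) = 70/9.

70/9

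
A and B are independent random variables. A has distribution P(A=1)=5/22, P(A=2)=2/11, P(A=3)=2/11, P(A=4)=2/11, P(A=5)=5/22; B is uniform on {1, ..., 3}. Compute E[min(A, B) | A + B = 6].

25/13

P(A + B = 6) = 13/66.
Summing min(A,B)·P(x,y) over outcomes with A + B = 6 gives 25/66.
E[min(A, B) | A + B = 6] = (25/66) / (13/66) = 25/13.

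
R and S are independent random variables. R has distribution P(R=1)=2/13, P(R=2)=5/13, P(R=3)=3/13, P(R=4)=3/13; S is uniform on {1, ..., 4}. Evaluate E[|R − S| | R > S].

8/5

P(R > S) = 5/13.
Summing |R−S|·P(x,y) over outcomes with R > S gives 8/13.
E[|R − S| | R > S] = (8/13) / (5/13) = 8/5.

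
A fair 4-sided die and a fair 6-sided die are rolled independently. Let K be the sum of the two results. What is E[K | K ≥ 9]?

P(K ≥ 9) = 1/8.
Σ over the event: 9·1/12 + 10·1/24 = 7/6.
E[K | K ≥ 9] = (7/6) / (1/8) = 28/3.

28/3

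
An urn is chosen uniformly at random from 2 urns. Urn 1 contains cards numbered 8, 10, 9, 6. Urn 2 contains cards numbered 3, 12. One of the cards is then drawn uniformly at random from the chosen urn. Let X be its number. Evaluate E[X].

E[X | urn 1] = (8+10+9+6)/4 = 33/4.
E[X | urn 2] = (3+12)/2 = 15/2.
By the law of total expectation,
E[X] = (1/2)·(33/4) + (1/2)·(15/2) = 63/8.

63/8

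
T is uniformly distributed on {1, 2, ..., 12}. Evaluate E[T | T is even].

Given T is even, T is equally likely to be any of {2, 4, 6, 8, 10, 12}.
E[T | T is even] = (2 + 4 + 6 + 8 + 10 + 12) / 6 = 7.

7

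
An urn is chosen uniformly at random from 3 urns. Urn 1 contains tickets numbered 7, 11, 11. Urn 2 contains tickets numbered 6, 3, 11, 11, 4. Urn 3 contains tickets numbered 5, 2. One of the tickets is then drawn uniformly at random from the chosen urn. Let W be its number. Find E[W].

E[W | urn 1] = (7+11+11)/3 = 29/3.
E[W | urn 2] = (6+3+11+11+4)/5 = 7.
E[W | urn 3] = (5+2)/2 = 7/2.
E[W] = (1/3)·(29/3) + (1/3)·(7) + (1/3)·(7/2) = 121/18.

121/18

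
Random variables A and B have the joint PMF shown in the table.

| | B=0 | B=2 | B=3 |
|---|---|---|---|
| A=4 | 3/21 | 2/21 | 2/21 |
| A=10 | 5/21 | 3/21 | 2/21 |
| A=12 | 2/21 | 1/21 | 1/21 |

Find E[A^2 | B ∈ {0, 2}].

82

P(B ∈ {0, 2}) = 16/21.
Σ A^2·P over the event = 16·(3/21) + 16·(2/21) + 100·(5/21) + 100·(3/21) + 144·(2/21) + 144·(1/21) = 1312/21.
E[A^2 | B ∈ {0, 2}] = (1312/21) / (16/21) = 82.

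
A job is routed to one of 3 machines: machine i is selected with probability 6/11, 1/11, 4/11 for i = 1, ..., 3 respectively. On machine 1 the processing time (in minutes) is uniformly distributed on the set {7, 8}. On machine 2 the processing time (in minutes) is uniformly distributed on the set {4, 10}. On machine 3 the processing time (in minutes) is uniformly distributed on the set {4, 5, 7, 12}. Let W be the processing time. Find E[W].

E[W | machine 1] = (7+8)/2 = 15/2.
E[W | machine 2] = (4+10)/2 = 7.
E[W | machine 3] = (4+5+7+12)/4 = 7.
E[W] = (6/11)·(15/2) + (1/11)·(7) + (4/11)·(7) = 80/11.

80/11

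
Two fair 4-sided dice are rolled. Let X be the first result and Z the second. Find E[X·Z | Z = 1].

5/2

Outcomes with Z = 1: (1,1), (2,1), (3,1), (4,1), each with probability 1/16.
E[X·Z | Z = 1] = (1 + 2 + 3 + 4) / 4 = 5/2.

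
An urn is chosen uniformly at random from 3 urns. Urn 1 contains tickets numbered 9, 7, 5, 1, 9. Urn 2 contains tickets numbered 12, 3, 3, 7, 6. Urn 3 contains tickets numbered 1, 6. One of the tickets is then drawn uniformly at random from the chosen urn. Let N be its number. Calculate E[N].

E[N | urn 1] = (9+7+5+1+9)/5 = 31/5.
E[N | urn 2] = (12+3+3+7+6)/5 = 31/5.
E[N | urn 3] = (1+6)/2 = 7/2.
By the law of total expectation,
E[N] = (1/3)·(31/5) + (1/3)·(31/5) + (1/3)·(7/2) = 53/10.

53/10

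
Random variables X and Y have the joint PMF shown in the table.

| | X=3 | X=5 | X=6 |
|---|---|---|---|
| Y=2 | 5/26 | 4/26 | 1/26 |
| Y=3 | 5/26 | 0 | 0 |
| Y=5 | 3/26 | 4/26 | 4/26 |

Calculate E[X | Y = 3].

3

P(Y = 3) = 5/26.
Summing X·P(X=x,Y=y) over the conditioning event gives 15/26.
E[X | Y = 3] = (15/26) / (5/26) = 3.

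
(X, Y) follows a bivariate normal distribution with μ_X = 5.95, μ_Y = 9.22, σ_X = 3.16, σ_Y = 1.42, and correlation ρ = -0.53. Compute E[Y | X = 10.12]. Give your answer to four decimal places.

8.2269

For a bivariate normal, E[Y | X=x] = μ_Y + ρ·(σ_Y/σ_X)·(x − μ_X).
E[Y | X=10.12] = 9.22 + (-0.53)·(1.42/3.16)·(10.12 − (5.95)) = 9.22 + (-0.23816)·(4.17) = 8.2269.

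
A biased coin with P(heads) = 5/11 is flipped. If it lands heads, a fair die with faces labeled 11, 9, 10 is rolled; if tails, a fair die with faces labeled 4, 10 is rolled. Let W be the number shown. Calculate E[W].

92/11

E[W | heads] = (11+9+10)/3 = 10.
E[W | tails] = (4+10)/2 = 7.
E[W] = (5/11)·(10) + (6/11)·(7) = 92/11.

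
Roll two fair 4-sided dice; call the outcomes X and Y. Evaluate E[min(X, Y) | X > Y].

P(X > Y) = 3/8.
Summing min(X,Y)·P(x,y) over outcomes with X > Y gives 5/8.
E[min(X, Y) | X > Y] = (5/8) / (3/8) = 5/3.

5/3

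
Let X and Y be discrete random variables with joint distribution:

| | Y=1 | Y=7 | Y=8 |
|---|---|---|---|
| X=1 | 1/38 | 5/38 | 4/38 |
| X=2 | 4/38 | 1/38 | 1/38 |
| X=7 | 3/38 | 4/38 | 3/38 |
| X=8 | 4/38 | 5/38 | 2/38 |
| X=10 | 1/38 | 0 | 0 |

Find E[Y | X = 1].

P(X = 1) = 5/19.
Σ Y·P over the event = 1·(1/38) + 7·(5/38) + 8·(4/38) = 34/19.
E[Y | X = 1] = (34/19) / (5/19) = 34/5.

34/5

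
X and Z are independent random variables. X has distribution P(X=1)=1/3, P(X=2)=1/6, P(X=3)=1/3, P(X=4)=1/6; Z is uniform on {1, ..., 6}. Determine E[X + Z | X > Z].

39/8

P(X > Z) = 2/9.
Summing (X+Z)·P(x,y) over outcomes with X > Z gives 13/12.
E[X + Z | X > Z] = (13/12) / (2/9) = 39/8.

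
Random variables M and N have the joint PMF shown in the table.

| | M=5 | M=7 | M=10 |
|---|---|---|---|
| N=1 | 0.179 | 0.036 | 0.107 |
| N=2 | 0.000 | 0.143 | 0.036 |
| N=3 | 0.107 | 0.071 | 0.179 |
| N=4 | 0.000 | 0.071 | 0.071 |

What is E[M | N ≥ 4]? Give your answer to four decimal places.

P(N ≥ 4) = 0.142.
Σ M·P over the event = 7·(0.071) + 10·(0.071) = 1.207.
E[M | N ≥ 4] = (1.207) / (0.142) = 8.5000.

8.5000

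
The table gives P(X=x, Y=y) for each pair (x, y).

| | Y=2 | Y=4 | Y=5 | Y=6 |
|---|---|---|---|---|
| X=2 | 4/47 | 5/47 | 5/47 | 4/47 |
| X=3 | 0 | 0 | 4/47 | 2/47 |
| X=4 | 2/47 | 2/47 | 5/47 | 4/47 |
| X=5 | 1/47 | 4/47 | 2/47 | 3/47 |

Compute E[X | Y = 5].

P(Y = 5) = 16/47.
Σ X·P over the event = 2·(5/47) + 3·(4/47) + 4·(5/47) + 5·(2/47) = 52/47.
E[X | Y = 5] = (52/47) / (16/47) = 13/4.

13/4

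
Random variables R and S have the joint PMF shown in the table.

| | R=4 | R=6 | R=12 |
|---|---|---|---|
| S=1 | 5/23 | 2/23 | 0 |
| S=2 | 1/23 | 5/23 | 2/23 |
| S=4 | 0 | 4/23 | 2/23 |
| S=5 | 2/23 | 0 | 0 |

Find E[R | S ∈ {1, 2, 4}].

P(S ∈ {1, 2, 4}) = 21/23.
Σ R·P over the event = 4·(5/23) + 4·(1/23) + 6·(2/23) + 6·(5/23) + 6·(4/23) + 12·(2/23) + 12·(2/23) = 6.
E[R | S ∈ {1, 2, 4}] = (6) / (21/23) = 46/7.

46/7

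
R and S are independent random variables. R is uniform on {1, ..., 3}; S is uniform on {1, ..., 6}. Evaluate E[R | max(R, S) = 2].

Outcomes with max(R, S) = 2: (1,2), (2,1), (2,2), each with probability 1/18.
E[R | max(R, S) = 2] = (1 + 2 + 2) / 3 = 5/3.

5/3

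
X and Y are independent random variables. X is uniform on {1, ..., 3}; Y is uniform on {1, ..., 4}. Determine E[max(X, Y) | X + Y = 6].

Outcomes with X + Y = 6: (2,4), (3,3), each with probability 1/12.
E[max(X, Y) | X + Y = 6] = (4 + 3) / 2 = 7/2.

7/2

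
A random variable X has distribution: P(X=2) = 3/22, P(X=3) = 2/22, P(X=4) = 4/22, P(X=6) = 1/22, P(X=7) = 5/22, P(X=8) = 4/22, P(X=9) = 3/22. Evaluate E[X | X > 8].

9

P(X > 8) = 3/22.
Σ over the event: 9·3/22 = 27/22.
E[X | X > 8] = (27/22) / (3/22) = 9.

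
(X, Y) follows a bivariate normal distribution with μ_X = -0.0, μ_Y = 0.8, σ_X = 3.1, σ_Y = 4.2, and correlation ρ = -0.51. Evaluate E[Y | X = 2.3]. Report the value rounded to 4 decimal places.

E[Y | X=x] = μ_Y + ρ(σ_Y/σ_X)(x − μ_X) for jointly normal variables.
E[Y | X=2.3] = 0.8 + (-0.51)·(4.2/3.1)·(2.3 − (-0.0)) = 0.8 + (-0.69097)·(2.3) = -0.7892.

-0.7892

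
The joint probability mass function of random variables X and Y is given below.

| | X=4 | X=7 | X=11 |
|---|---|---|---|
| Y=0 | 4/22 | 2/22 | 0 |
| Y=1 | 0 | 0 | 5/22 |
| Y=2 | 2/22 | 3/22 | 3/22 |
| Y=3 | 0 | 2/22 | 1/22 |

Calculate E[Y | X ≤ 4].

2/3

P(X ≤ 4) = 3/11.
Σ Y·P over the event = 0·(4/22) + 2·(2/22) = 2/11.
E[Y | X ≤ 4] = (2/11) / (3/11) = 2/3.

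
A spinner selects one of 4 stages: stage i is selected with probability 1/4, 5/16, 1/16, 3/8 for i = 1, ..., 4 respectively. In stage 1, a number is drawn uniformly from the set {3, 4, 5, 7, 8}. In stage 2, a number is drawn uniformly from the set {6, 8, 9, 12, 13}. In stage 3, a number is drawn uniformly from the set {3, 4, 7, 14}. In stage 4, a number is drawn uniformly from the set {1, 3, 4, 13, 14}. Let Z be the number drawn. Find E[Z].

E[Z | stage 1] = (3+4+5+7+8)/5 = 27/5.
E[Z | stage 2] = (6+8+9+12+13)/5 = 48/5.
E[Z | stage 3] = (3+4+7+14)/4 = 7.
E[Z | stage 4] = (1+3+4+13+14)/5 = 7.
E[Z] = (1/4)·(27/5) + (5/16)·(48/5) + (1/16)·(7) + (3/8)·(7) = 593/80.

593/80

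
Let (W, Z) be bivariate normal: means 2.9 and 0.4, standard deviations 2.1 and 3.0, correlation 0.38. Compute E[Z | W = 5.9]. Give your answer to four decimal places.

For a bivariate normal, E[Z | W=x] = μ_Z + ρ·(σ_Z/σ_W)·(x − μ_W).
E[Z | W=5.9] = 0.4 + (0.38)·(3.0/2.1)·(5.9 − (2.9)) = 0.4 + (0.54286)·(3) = 2.0286.

2.0286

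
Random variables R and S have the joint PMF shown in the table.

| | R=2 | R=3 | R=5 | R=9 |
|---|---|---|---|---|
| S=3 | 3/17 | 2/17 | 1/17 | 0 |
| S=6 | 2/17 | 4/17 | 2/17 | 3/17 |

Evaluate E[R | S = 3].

17/6

P(S = 3) = 6/17.
Σ R·P over the event = 2·(3/17) + 3·(2/17) + 5·(1/17) = 1.
E[R | S = 3] = (1) / (6/17) = 17/6.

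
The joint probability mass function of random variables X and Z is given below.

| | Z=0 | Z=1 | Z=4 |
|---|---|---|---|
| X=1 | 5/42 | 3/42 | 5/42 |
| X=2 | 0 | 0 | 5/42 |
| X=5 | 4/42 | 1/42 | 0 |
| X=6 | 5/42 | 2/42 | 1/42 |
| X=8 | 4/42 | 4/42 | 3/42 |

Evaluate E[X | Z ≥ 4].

P(Z ≥ 4) = 1/3.
Σ X·P over the event = 1·(5/42) + 2·(5/42) + 6·(1/42) + 8·(3/42) = 15/14.
E[X | Z ≥ 4] = (15/14) / (1/3) = 45/14.

45/14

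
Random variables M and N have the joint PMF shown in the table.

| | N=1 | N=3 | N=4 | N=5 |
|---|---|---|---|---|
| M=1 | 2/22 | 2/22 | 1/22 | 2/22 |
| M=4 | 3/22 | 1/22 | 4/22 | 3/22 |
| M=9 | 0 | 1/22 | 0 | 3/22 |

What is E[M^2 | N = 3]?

99/4

P(N = 3) = 2/11.
Summing M^2·P(M=x,N=y) over the conditioning event gives 9/2.
E[M^2 | N = 3] = (9/2) / (2/11) = 99/4.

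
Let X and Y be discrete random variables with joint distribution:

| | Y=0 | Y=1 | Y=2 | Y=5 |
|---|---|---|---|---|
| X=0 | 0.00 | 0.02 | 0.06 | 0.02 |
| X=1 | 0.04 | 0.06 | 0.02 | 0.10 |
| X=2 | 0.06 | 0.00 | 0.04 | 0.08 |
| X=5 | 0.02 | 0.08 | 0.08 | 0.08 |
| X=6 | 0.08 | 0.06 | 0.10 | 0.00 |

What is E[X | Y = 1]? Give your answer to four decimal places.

3.7273

P(Y = 1) = 0.22.
Σ X·P over the event = 0·(0.02) + 1·(0.06) + 5·(0.08) + 6·(0.06) = 0.82.
E[X | Y = 1] = (0.82) / (0.22) = 3.7273.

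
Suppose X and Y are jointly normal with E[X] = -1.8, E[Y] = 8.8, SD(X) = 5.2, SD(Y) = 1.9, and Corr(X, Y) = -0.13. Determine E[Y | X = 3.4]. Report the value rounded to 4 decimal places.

E[Y | X=x] = μ_Y + ρ(σ_Y/σ_X)(x − μ_X) for jointly normal variables.
E[Y | X=3.4] = 8.8 + (-0.13)·(1.9/5.2)·(3.4 − (-1.8)) = 8.8 + (-0.0475)·(5.2) = 8.5530.

8.5530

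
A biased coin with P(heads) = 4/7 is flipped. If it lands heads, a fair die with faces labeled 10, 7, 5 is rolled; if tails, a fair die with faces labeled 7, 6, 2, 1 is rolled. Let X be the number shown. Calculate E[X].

124/21

E[X | heads] = (10+7+5)/3 = 22/3.
E[X | tails] = (7+6+2+1)/4 = 4.
E[X] = (4/7)·(22/3) + (3/7)·(4) = 124/21.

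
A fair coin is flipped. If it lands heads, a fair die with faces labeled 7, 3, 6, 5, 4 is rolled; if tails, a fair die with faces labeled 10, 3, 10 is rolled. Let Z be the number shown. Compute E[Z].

19/3

E[Z | heads] = (7+3+6+5+4)/5 = 5.
E[Z | tails] = (10+3+10)/3 = 23/3.
By the law of total expectation,
E[Z] = (1/2)·(5) + (1/2)·(23/3) = 19/3.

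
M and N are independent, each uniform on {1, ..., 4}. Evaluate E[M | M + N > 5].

Outcomes with M + N > 5: (2,4), (3,3), (3,4), (4,2), (4,3), (4,4), each with probability 1/16.
E[M | M + N > 5] = (2 + 3 + 3 + 4 + 4 + 4) / 6 = 10/3.

10/3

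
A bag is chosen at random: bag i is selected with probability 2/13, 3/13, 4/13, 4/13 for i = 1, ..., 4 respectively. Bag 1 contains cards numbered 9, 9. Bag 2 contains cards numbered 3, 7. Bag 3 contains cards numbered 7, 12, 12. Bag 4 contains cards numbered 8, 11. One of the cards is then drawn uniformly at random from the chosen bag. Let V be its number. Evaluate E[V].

E[V | bag 1] = (9+9)/2 = 9.
E[V | bag 2] = (3+7)/2 = 5.
E[V | bag 3] = (7+12+12)/3 = 31/3.
E[V | bag 4] = (8+11)/2 = 19/2.
By the law of total expectation,
E[V] = (2/13)·(9) + (3/13)·(5) + (4/13)·(31/3) + (4/13)·(19/2) = 337/39.

337/39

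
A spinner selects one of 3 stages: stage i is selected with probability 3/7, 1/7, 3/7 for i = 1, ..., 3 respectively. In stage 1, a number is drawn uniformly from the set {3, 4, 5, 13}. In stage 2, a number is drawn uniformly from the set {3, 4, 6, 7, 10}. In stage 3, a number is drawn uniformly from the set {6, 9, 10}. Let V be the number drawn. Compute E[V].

E[V | stage 1] = (3+4+5+13)/4 = 25/4.
E[V | stage 2] = (3+4+6+7+10)/5 = 6.
E[V | stage 3] = (6+9+10)/3 = 25/3.
By the law of total expectation,
E[V] = (3/7)·(25/4) + (1/7)·(6) + (3/7)·(25/3) = 199/28.

199/28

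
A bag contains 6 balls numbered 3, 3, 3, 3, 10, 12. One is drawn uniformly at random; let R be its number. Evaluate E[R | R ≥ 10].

P(R ≥ 10) = 1/3.
Σ over the event: 10·1/6 + 12·1/6 = 11/3.
E[R | R ≥ 10] = (11/3) / (1/3) = 11.

11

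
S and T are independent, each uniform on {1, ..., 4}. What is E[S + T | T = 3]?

11/2

Outcomes with T = 3: (1,3), (2,3), (3,3), (4,3), each with probability 1/16.
E[S + T | T = 3] = (4 + 5 + 6 + 7) / 4 = 11/2.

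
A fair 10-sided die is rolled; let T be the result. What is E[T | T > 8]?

19/2

Given T > 8, T is equally likely to be any of {9, 10}.
E[T | T > 8] = (9 + 10) / 2 = 19/2.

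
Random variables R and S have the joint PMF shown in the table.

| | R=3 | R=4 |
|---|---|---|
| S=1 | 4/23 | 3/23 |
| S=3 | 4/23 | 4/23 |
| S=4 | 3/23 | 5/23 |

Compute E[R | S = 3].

7/2

P(S = 3) = 8/23.
Summing R·P(R=x,S=y) over the conditioning event gives 28/23.
E[R | S = 3] = (28/23) / (8/23) = 7/2.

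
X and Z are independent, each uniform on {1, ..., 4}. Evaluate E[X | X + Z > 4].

3

Outcomes with X + Z > 4: (1,4), (2,3), (2,4), (3,2), (3,3), (3,4), (4,1), (4,2), (4,3), (4,4), each with probability 1/16.
E[X | X + Z > 4] = (1 + 2 + 2 + 3 + 3 + 3 + 4 + 4 + 4 + 4) / 10 = 3.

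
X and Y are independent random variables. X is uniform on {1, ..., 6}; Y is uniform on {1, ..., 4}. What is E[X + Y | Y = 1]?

9/2

Outcomes with Y = 1: (1,1), (2,1), (3,1), (4,1), (5,1), (6,1), each with probability 1/24.
E[X + Y | Y = 1] = (2 + 3 + 4 + 5 + 6 + 7) / 6 = 9/2.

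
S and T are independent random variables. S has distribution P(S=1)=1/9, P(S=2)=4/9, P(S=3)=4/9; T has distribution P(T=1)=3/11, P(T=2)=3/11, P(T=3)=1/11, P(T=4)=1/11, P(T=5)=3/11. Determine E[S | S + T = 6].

P(S + T = 6) = 1/9.
Summing S·P(x,y) over outcomes with S + T = 6 gives 23/99.
E[S | S + T = 6] = (23/99) / (1/9) = 23/11.

23/11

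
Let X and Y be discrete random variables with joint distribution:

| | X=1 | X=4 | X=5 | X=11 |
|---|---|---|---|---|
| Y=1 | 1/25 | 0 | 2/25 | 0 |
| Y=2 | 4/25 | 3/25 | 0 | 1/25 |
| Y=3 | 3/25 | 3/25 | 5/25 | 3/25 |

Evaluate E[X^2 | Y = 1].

P(Y = 1) = 3/25.
Summing X^2·P(X=x,Y=y) over the conditioning event gives 51/25.
E[X^2 | Y = 1] = (51/25) / (3/25) = 17.

17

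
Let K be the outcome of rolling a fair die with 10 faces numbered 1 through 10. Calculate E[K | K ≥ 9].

Given K ≥ 9, K is equally likely to be any of {9, 10}.
E[K | K ≥ 9] = (9 + 10) / 2 = 19/2.

19/2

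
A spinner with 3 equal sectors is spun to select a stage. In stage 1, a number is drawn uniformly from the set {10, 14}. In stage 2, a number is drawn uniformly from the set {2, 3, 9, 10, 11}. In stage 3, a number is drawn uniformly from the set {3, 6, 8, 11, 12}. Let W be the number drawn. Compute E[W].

E[W | stage 1] = (10+14)/2 = 12.
E[W | stage 2] = (2+3+9+10+11)/5 = 7.
E[W | stage 3] = (3+6+8+11+12)/5 = 8.
By the law of total expectation,
E[W] = (1/3)·(12) + (1/3)·(7) + (1/3)·(8) = 9.

9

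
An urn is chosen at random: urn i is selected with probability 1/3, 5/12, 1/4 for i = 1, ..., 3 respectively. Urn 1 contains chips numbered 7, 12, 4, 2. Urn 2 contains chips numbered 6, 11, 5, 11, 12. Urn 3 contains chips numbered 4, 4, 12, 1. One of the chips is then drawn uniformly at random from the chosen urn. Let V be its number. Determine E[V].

E[V | urn 1] = (7+12+4+2)/4 = 25/4.
E[V | urn 2] = (6+11+5+11+12)/5 = 9.
E[V | urn 3] = (4+4+12+1)/4 = 21/4.
By the law of total expectation,
E[V] = (1/3)·(25/4) + (5/12)·(9) + (1/4)·(21/4) = 343/48.

343/48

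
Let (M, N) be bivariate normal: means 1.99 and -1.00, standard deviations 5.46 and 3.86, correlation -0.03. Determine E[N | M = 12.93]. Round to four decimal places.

For a bivariate normal, E[N | M=x] = μ_N + ρ·(σ_N/σ_M)·(x − μ_M).
E[N | M=12.93] = -1.00 + (-0.03)·(3.86/5.46)·(12.93 − (1.99)) = -1.00 + (-0.021209)·(10.94) = -1.2320.

-1.2320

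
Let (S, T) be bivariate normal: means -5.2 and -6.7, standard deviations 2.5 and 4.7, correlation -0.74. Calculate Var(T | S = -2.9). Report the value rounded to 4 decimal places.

9.9935

For a bivariate normal, Var(T | S=x) = σ_T²(1 − ρ²).
Var(T | S=-2.9) = (4.7)²·(1 − (-0.74)²) = 22.09·0.4524 = 9.9935.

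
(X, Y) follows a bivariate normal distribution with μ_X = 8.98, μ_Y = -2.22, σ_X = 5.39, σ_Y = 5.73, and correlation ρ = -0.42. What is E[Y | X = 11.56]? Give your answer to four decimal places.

For a bivariate normal, E[Y | X=x] = μ_Y + ρ·(σ_Y/σ_X)·(x − μ_X).
E[Y | X=11.56] = -2.22 + (-0.42)·(5.73/5.39)·(11.56 − (8.98)) = -2.22 + (-0.446494)·(2.58) = -3.3720.

-3.3720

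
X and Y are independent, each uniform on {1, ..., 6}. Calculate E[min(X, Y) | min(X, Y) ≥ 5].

Outcomes with min(X, Y) ≥ 5: (5,5), (5,6), (6,5), (6,6), each with probability 1/36.
E[min(X, Y) | min(X, Y) ≥ 5] = (5 + 5 + 5 + 6) / 4 = 21/4.

21/4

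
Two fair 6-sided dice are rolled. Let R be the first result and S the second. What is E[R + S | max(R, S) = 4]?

Outcomes with max(R, S) = 4: (1,4), (2,4), (3,4), (4,1), (4,2), (4,3), (4,4), each with probability 1/36.
E[R + S | max(R, S) = 4] = (5 + 6 + 7 + 5 + 6 + 7 + 8) / 7 = 44/7.

44/7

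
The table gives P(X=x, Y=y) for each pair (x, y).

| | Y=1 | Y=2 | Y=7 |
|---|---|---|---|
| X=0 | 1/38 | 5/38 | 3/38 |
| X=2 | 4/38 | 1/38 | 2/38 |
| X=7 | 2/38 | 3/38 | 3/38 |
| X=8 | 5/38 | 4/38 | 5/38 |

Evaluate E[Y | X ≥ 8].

P(X ≥ 8) = 7/19.
Σ Y·P over the event = 1·(5/38) + 2·(4/38) + 7·(5/38) = 24/19.
E[Y | X ≥ 8] = (24/19) / (7/19) = 24/7.

24/7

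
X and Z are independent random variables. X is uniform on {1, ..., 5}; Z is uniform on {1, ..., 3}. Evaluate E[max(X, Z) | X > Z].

35/9

P(X > Z) = 3/5.
Summing max(X,Z)·P(x,y) over outcomes with X > Z gives 7/3.
E[max(X, Z) | X > Z] = (7/3) / (3/5) = 35/9.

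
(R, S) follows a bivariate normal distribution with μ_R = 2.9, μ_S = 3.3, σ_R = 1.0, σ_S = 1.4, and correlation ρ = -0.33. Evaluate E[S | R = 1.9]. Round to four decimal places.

3.7620

The regression of S on R has slope ρ·σ_S/σ_R and passes through (μ_R, μ_S).
E[S | R=1.9] = 3.3 + (-0.33)·(1.4/1.0)·(1.9 − (2.9)) = 3.3 + (-0.462)·(-1) = 3.7620.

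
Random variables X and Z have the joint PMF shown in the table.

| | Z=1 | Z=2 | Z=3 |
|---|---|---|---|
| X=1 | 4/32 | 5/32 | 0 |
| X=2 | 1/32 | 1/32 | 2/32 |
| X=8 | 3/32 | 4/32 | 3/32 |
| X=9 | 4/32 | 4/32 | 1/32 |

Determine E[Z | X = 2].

P(X = 2) = 1/8.
Summing Z·P(X=x,Z=y) over the conditioning event gives 9/32.
E[Z | X = 2] = (9/32) / (1/8) = 9/4.

9/4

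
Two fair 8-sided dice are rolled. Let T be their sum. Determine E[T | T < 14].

244/29

P(T < 14) = 29/32.
E[T | T < 14] = (61/8) / (29/32) = 244/29.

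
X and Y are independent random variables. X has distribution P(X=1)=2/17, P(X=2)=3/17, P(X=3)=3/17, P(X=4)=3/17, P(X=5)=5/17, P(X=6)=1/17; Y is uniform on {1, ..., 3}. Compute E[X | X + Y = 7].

43/9

P(X + Y = 7) = 3/17.
Summing X·P(x,y) over outcomes with X + Y = 7 gives 43/51.
E[X | X + Y = 7] = (43/51) / (3/17) = 43/9.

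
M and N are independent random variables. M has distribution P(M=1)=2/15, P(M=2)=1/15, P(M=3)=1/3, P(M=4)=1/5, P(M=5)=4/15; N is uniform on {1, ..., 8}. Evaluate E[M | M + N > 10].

99/23

P(M + N > 10) = 23/120.
Summing M·P(x,y) over outcomes with M + N > 10 gives 33/40.
E[M | M + N > 10] = (33/40) / (23/120) = 99/23.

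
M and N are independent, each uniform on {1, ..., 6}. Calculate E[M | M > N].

14/3

P(M > N) = 5/12.
Summing M·P(x,y) over outcomes with M > N gives 35/18.
E[M | M > N] = (35/18) / (5/12) = 14/3.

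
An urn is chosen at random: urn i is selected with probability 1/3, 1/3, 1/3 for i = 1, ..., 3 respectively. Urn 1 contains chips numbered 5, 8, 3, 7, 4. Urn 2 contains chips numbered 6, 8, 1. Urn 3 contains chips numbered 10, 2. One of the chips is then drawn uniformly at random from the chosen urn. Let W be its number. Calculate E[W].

E[W | urn 1] = (5+8+3+7+4)/5 = 27/5.
E[W | urn 2] = (6+8+1)/3 = 5.
E[W | urn 3] = (10+2)/2 = 6.
By the law of total expectation,
E[W] = (1/3)·(27/5) + (1/3)·(5) + (1/3)·(6) = 82/15.

82/15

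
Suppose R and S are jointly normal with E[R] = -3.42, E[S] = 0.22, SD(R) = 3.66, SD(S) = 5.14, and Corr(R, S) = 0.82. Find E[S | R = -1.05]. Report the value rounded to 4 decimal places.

2.9493

E[S | R=x] = μ_S + ρ(σ_S/σ_R)(x − μ_R) for jointly normal variables.
E[S | R=-1.05] = 0.22 + (0.82)·(5.14/3.66)·(-1.05 − (-3.42)) = 0.22 + (1.1516)·(2.37) = 2.9493.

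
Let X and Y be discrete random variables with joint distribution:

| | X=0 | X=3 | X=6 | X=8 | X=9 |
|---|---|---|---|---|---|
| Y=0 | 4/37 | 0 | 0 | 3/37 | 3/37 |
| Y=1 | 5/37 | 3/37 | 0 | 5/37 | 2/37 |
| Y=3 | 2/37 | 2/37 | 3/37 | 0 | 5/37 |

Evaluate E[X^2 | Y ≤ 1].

944/25

P(Y ≤ 1) = 25/37.
Σ X^2·P over the event = 0·(4/37) + 0·(5/37) + 9·(3/37) + 64·(3/37) + 64·(5/37) + 81·(3/37) + 81·(2/37) = 944/37.
E[X^2 | Y ≤ 1] = (944/37) / (25/37) = 944/25.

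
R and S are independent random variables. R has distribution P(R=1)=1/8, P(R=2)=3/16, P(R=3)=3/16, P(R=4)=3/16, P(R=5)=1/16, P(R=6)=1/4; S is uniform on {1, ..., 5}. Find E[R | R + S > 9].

P(R + S > 9) = 9/80.
Summing R·P(x,y) over outcomes with R + S > 9 gives 53/80.
E[R | R + S > 9] = (53/80) / (9/80) = 53/9.

53/9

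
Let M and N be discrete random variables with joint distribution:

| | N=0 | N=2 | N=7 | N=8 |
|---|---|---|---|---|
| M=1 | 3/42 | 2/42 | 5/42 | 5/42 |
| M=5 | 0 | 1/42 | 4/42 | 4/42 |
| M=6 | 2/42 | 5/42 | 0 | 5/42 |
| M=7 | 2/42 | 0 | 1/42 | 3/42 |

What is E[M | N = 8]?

76/17

P(N = 8) = 17/42.
Σ M·P over the event = 1·(5/42) + 5·(4/42) + 6·(5/42) + 7·(3/42) = 38/21.
E[M | N = 8] = (38/21) / (17/42) = 76/17.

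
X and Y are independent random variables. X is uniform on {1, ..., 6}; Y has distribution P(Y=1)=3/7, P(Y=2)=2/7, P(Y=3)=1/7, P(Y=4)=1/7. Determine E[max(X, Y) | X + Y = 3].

2

P(X + Y = 3) = 5/42.
Summing max(X,Y)·P(x,y) over outcomes with X + Y = 3 gives 5/21.
E[max(X, Y) | X + Y = 3] = (5/21) / (5/42) = 2.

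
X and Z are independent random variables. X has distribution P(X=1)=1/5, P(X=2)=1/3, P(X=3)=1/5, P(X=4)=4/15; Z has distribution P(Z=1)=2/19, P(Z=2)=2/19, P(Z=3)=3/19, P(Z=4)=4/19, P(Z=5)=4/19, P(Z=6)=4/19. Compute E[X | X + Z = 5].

P(X + Z = 5) = 41/285.
Summing X·P(x,y) over outcomes with X + Z = 5 gives 92/285.
E[X | X + Z = 5] = (92/285) / (41/285) = 92/41.

92/41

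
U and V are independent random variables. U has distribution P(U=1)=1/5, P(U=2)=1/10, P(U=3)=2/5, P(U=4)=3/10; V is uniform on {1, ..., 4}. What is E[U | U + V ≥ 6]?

31/9

P(U + V ≥ 6) = 9/20.
Summing U·P(x,y) over outcomes with U + V ≥ 6 gives 31/20.
E[U | U + V ≥ 6] = (31/20) / (9/20) = 31/9.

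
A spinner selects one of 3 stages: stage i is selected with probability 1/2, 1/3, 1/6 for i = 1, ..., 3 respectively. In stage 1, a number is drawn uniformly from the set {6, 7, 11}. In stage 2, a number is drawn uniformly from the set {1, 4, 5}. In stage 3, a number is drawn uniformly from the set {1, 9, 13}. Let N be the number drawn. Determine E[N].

115/18

E[N | stage 1] = (6+7+11)/3 = 8.
E[N | stage 2] = (1+4+5)/3 = 10/3.
E[N | stage 3] = (1+9+13)/3 = 23/3.
E[N] = (1/2)·(8) + (1/3)·(10/3) + (1/6)·(23/3) = 115/18.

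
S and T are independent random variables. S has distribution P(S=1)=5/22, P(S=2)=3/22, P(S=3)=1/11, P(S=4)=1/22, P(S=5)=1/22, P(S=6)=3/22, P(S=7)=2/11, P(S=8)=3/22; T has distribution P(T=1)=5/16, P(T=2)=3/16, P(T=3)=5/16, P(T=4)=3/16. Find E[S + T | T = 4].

92/11

P(T = 4) = 3/16.
Summing (S+T)·P(x,y) over outcomes with T = 4 gives 69/44.
E[S + T | T = 4] = (69/44) / (3/16) = 92/11.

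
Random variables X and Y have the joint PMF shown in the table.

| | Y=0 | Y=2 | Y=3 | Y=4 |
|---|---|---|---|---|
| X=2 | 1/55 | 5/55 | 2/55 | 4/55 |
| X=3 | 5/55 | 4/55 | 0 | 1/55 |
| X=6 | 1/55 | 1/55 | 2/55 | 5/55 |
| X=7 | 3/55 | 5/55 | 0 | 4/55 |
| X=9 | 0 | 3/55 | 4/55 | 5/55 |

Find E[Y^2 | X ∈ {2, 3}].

67/11

P(X ∈ {2, 3}) = 2/5.
Σ Y^2·P over the event = 0·(1/55) + 4·(5/55) + 9·(2/55) + 16·(4/55) + 0·(5/55) + 4·(4/55) + 16·(1/55) = 134/55.
E[Y^2 | X ∈ {2, 3}] = (134/55) / (2/5) = 67/11.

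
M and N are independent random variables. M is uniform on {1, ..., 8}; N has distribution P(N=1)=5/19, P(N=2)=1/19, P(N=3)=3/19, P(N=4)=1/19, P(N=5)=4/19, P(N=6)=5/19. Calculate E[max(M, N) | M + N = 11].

85/13

P(M + N = 11) = 13/152.
Summing max(M,N)·P(x,y) over outcomes with M + N = 11 gives 85/152.
E[max(M, N) | M + N = 11] = (85/152) / (13/152) = 85/13.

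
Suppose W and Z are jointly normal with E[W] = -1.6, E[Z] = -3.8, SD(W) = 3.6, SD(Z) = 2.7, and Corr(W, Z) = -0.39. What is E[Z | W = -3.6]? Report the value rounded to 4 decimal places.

-3.2150

E[Z | W=x] = μ_Z + ρ(σ_Z/σ_W)(x − μ_W) for jointly normal variables.
E[Z | W=-3.6] = -3.8 + (-0.39)·(2.7/3.6)·(-3.6 − (-1.6)) = -3.8 + (-0.2925)·(-2) = -3.2150.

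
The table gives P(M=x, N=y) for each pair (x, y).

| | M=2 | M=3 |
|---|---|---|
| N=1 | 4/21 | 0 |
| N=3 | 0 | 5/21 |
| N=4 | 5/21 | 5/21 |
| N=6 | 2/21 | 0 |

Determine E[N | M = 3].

7/2

P(M = 3) = 10/21.
Σ N·P over the event = 3·(5/21) + 4·(5/21) = 5/3.
E[N | M = 3] = (5/3) / (10/21) = 7/2.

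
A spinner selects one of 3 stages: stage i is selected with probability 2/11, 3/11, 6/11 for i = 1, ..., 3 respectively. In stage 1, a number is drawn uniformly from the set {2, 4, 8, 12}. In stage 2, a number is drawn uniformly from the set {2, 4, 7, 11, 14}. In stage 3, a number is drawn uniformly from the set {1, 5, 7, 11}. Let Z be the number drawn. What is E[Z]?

359/55

E[Z | stage 1] = (2+4+8+12)/4 = 13/2.
E[Z | stage 2] = (2+4+7+11+14)/5 = 38/5.
E[Z | stage 3] = (1+5+7+11)/4 = 6.
By the law of total expectation,
E[Z] = (2/11)·(13/2) + (3/11)·(38/5) + (6/11)·(6) = 359/55.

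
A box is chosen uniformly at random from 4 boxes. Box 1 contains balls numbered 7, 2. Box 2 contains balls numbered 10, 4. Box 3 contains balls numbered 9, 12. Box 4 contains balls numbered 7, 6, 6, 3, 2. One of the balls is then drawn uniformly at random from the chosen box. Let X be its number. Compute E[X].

E[X | box 1] = (7+2)/2 = 9/2.
E[X | box 2] = (10+4)/2 = 7.
E[X | box 3] = (9+12)/2 = 21/2.
E[X | box 4] = (7+6+6+3+2)/5 = 24/5.
By the law of total expectation,
E[X] = (1/4)·(9/2) + (1/4)·(7) + (1/4)·(21/2) + (1/4)·(24/5) = 67/10.

67/10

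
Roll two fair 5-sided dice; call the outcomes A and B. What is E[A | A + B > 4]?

P(A + B > 4) = 19/25.
Summing A·P(x,y) over outcomes with A + B > 4 gives 13/5.
E[A | A + B > 4] = (13/5) / (19/25) = 65/19.

65/19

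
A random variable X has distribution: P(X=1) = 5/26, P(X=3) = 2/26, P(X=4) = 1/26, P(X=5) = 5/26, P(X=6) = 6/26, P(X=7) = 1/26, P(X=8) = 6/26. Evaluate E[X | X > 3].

120/19

P(X > 3) = 19/26.
Σ over the event: 4·1/26 + 5·5/26 + 6·3/13 + 7·1/26 + 8·3/13 = 60/13.
E[X | X > 3] = (60/13) / (19/26) = 120/19.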